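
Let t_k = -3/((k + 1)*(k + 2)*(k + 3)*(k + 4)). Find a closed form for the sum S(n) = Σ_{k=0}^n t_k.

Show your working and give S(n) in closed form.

t_(k+1)/t_k = (k + 1)/(k + 5).
Gosper form: A/B · C(k+1)/C(k) with A=k + 1, B=k + 5, C=1.
Solve (k + 1)·f(k+1) − (k + 4)·f(k) = 1.
Degrees (1,1,0) ⇒ d ≤ 3.
Coefficient equations give f(k) = k*(k**2 + 6*k + 11)/18.
R(k) = B(k−1)·f(k)/C(k) = k*(k + 4)*(k**2 + 6*k + 11)/18; s_k = R·t_k = k*(-k**2 - 6*k - 11)/(6*(k + 1)*(k + 2)*(k + 3)).
Check: Δs_k = -3/(k**4 + 10*k**3 + 35*k**2 + 50*k + 24). ✓
s_(n+1) = (-n**3 - 9*n**2 - 26*n - 18)/(6*(n**3 + 9*n**2 + 26*n + 24)) and s_(0) = 0, so S(n) = (-n**3 - 9*n**2 - 26*n - 18)/(6*(n**3 + 9*n**2 + 26*n + 24)).

S(n) = (-n**3 - 9*n**2 - 26*n - 18)/(6*(n**3 + 9*n**2 + 26*n + 24))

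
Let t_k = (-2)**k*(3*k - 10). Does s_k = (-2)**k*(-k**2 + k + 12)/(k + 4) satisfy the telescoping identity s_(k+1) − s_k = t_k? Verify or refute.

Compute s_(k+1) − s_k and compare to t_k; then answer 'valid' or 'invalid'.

Invalid: residual (-2)**k*(-3*k**2 - 3*k + 44)/(k**2 + 9*k + 20) ≠ 0.

s_(k+1) = (-2)**(k + 1)*(-k**2 - k + 12)/(k + 5)
s_(k+1) − s_k = (-2)**k*(3*k**3 + 14*k**2 - 33*k - 156)/(k**2 + 9*k + 20)
(s_(k+1) − s_k) − t_k = (-2)**k*(-3*k**2 - 3*k + 44)/(k**2 + 9*k + 20)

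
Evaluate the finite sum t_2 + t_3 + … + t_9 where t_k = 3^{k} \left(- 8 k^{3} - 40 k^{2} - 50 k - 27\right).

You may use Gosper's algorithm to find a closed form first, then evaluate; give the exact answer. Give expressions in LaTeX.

Σ = -248773032

Step 1: r(k) = 3*(8*k**3 + 64*k**2 + 154*k + 125)/(8*k**3 + 40*k**2 + 50*k + 27).
So A=3 and B=1, with C=k**3 + 5*k**2 + 25*k/4 + 27/8.
f must satisfy (3)·f(k+1) − (1)·f(k) = k**3 + 5*k**2 + 25*k/4 + 27/8.
d = 3 from the (0,0,3) case.
Match coefficients ⇒ f(k) = (k + 1)*(4*k**2 - 2*k + 3)/8.
Get s_k = R·t_k = 3**k*(-4*k**3 - 2*k**2 - k - 3) with R(k) = B(k−1)f(k)/C(k) = (k + 1)*(4*k**2 - 2*k + 3)/(8*k**3 + 40*k**2 + 50*k + 27).
Δs = 3**k*(-8*k**3 - 40*k**2 - 50*k - 27), as required.
Σ_(k=2)^(9) t_k = s_(10) − s_(2) = -248773437 − (-405) = -248773032.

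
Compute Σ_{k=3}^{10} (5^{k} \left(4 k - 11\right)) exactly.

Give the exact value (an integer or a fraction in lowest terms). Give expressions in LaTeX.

Σ = 341797000

Step 1: r(k) = 5*(4*k - 7)/(4*k - 11).
Gosper form: A/B · C(k+1)/C(k) with A=5, B=1, C=k - 11/4.
Need (5)·f(k+1) − (1)·f(k) = k - 11/4.
deg f ≤ 1 (via 0,0,1).
Match coefficients ⇒ f(k) = (k - 4)/4.
So s_k = (B(k−1)f/C)·t_k = ((k - 4)/(4*k - 11))·t_k = 5**k*(k - 4).
Check: Δs_k = 5**k*(4*k - 11). ✓
Sum = s_(11) − s_(3); s_(11) = 341796875, s_(3) = -125 ⇒ 341797000.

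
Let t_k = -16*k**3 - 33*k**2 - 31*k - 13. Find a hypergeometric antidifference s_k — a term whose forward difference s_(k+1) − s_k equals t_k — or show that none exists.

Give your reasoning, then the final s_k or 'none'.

Compute t_(k+1)/t_k: get (16*k**3 + 81*k**2 + 145*k + 93)/(16*k**3 + 33*k**2 + 31*k + 13).
A = 1, B = 1, C = k**3 + 33*k**2/16 + 31*k/16 + 13/16.
Key eq: (1)·f(k+1) = (1)·f(k) + (k**3 + 33*k**2/16 + 31*k/16 + 13/16).
d = 4 from the (0,0,3) case.
A polynomial solution: f(k) = k*(4*k**3 + 3*k**2 + 3*k + 3)/16.
R(k) = B(k−1)·f(k)/C(k) = k*(4*k**3 + 3*k**2 + 3*k + 3)/(16*k**3 + 33*k**2 + 31*k + 13); s_k = R·t_k = k*(-4*k**3 - 3*k**2 - 3*k - 3).
Δs = -16*k**3 - 33*k**2 - 31*k - 13, as required.

s_k = k*(-4*k**3 - 3*k**2 - 3*k - 3)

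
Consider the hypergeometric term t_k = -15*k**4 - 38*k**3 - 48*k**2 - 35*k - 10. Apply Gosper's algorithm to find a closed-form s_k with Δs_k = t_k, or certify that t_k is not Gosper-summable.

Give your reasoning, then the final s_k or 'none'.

s_k = k**2*(-3*k**3 - 2*k**2 - 2*k - 3)

Compute t_(k+1)/t_k: get (15*k**4 + 98*k**3 + 252*k**2 + 305*k + 146)/(15*k**4 + 38*k**3 + 48*k**2 + 35*k + 10).
Take A(k)=1, B(k)=1, C(k)=k**4 + 38*k**3/15 + 16*k**2/5 + 7*k/3 + 2/3.
Need (1)·f(k+1) − (1)·f(k) = k**4 + 38*k**3/15 + 16*k**2/5 + 7*k/3 + 2/3.
deg f ≤ 5 (via 0,0,4).
Solving with deg f ≤ 5: f(k) = k**2*(k + 1)*(3*k**2 - k + 3)/15.
Get s_k = R·t_k = k**2*(-3*k**3 - 2*k**2 - 2*k - 3) with R(k) = B(k−1)f(k)/C(k) = k**2*(3*k**2 - k + 3)/(15*k**3 + 23*k**2 + 25*k + 10).
Check: Δs_k = -15*k**4 - 38*k**3 - 48*k**2 - 35*k - 10. ✓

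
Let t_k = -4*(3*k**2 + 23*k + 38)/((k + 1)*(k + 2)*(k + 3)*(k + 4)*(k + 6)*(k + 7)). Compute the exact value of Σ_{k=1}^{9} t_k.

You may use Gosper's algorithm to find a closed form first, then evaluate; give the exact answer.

The ratio is (k + 1)*(k + 6)*(23*k + 3*(k + 1)**2 + 61)/((k + 5)*(k + 8)*(3*k**2 + 23*k + 38)).
Gosper form: A/B · C(k+1)/C(k) with A=k + 1, B=k + 8, C=k**3 + 38*k**2/3 + 51*k + 190/3.
Need (k + 1)·f(k+1) − (k + 7)·f(k) = k**3 + 38*k**2/3 + 51*k + 190/3.
From deg A=1, deg B=1, deg C=3: d=6.
A polynomial solution: f(k) = k*(k + 2)*(k + 4)*(k + 5)*(k**2 + 10*k + 27)/54.
Then R = B(k−1)f/C = k*(k + 2)*(k + 4)*(k + 7)*(k**2 + 10*k + 27)/(18*(3*k**2 + 23*k + 38)), so s_k = R(k)·t_k = 2*k*(-k**2 - 10*k - 27)/(9*(k**3 + 10*k**2 + 27*k + 18)).
Check: Δs_k = 4*(-3*k**2 - 23*k - 38)/(k**6 + 23*k**5 + 207*k**4 + 925*k**3 + 2144*k**2 + 2412*k + 1008). ✓
Telescoping: Σ = s_(10) − s_(1) = -1135/5148 − (-19/126) = -279/4004.

Σ = -279/4004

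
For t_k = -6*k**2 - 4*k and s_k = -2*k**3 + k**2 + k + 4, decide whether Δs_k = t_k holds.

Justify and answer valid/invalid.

s_(k+1) = k - 2*(k + 1)**3 + (k + 1)**2 + 5
s_(k+1) − s_k = 2*k*(-3*k - 2)
(s_(k+1) − s_k) − t_k = 0

valid; difference matches t_k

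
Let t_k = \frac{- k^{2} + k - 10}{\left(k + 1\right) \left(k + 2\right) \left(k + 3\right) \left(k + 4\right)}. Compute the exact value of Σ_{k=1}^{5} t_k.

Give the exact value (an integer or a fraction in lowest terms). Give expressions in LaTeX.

Σ = -10/63

The ratio is (k + 1)*(-k + (k + 1)**2 + 9)/((k + 5)*(k**2 - k + 10)).
Normal form (A,B,C) = (k + 1, k + 5, k**2 - k + 10).
f must satisfy (k + 1)·f(k+1) − (k + 4)·f(k) = k**2 - k + 10.
Degrees (1,1,2) ⇒ d ≤ 3.
Coefficient equations give f(k) = k*(2*k**2 + 9*k + 19)/3.
Certificate R = B(k−1)f/C = k*(k + 4)*(2*k**2 + 9*k + 19)/(3*(k**2 - k + 10)) gives s_k = k*(-2*k**2 - 9*k - 19)/(3*(k + 1)*(k + 2)*(k + 3)).
s_(k+1) − s_k = (-k**2 + k - 10)/(k**4 + 10*k**3 + 35*k**2 + 50*k + 24) = t_k.
Evaluate s at k=6 and k=1: -145/252 and -5/12; difference -10/63.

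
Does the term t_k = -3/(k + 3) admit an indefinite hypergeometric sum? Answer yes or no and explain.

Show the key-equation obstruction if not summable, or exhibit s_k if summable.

Compute t_(k+1)/t_k: get (k + 3)/(k + 4).
A = k + 3, B = k + 4, C = 1.
Set up (k + 3)·f(k+1) − (k + 3)·f(k) − (1) = 0.
deg f ≤ 0 (via 1,1,0).
Write f(k) = c0. Then LHS − RHS = -1, requiring -1 = 0: contradictory. No certificate.

No — the linear system for f has no solution.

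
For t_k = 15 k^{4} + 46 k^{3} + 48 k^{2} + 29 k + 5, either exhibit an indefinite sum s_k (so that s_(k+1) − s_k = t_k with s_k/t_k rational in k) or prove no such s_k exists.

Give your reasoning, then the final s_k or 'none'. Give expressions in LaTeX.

t_(k+1)/t_k = (15*k**4 + 106*k**3 + 276*k**2 + 323*k + 143)/(15*k**4 + 46*k**3 + 48*k**2 + 29*k + 5).
Factor: A=1; B=1; C=k**4 + 46*k**3/15 + 16*k**2/5 + 29*k/15 + 1/3.
Set up (1)·f(k+1) − (1)·f(k) − (k**4 + 46*k**3/15 + 16*k**2/5 + 29*k/15 + 1/3) = 0.
deg f ≤ 5 (via 0,0,4).
A polynomial solution: f(k) = k*(3*k**4 + 4*k**3 - 2*k**2 + 2*k - 2)/15.
Then R = B(k−1)f/C = k*(3*k**4 + 4*k**3 - 2*k**2 + 2*k - 2)/(15*k**4 + 46*k**3 + 48*k**2 + 29*k + 5), so s_k = R(k)·t_k = k*(3*k**4 + 4*k**3 - 2*k**2 + 2*k - 2).
Verify: 15*k**4 + 46*k**3 + 48*k**2 + 29*k + 5 matches t_k.

s_k = k \left(3 k^{4} + 4 k^{3} - 2 k^{2} + 2 k - 2\right)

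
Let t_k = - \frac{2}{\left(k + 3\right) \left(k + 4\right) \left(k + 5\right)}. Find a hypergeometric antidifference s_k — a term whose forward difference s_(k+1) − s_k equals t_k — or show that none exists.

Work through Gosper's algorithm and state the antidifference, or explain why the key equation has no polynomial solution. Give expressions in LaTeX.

s_k = \frac{k \left(- k - 7\right)}{12 \left(k + 3\right) \left(k + 4\right)}

r(k) = (k + 3)/(k + 6) after simplifying.
A = k + 3, B = k + 6, C = 1.
Need (k + 3)·f(k+1) − (k + 5)·f(k) = 1.
d = 2 from the (1,1,0) case.
Solving with deg f ≤ 2: f(k) = k*(k + 7)/24.
Then R = B(k−1)f/C = k*(k + 5)*(k + 7)/24, so s_k = R(k)·t_k = k*(-k - 7)/(12*(k + 3)*(k + 4)).
Δs = -2/(k**3 + 12*k**2 + 47*k + 60), as required.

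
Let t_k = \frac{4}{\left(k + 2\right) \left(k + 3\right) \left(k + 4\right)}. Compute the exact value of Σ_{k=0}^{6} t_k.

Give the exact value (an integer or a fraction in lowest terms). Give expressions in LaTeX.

Σ = 14/45

Step 1: r(k) = (k + 2)/(k + 5).
Normal form (A,B,C) = (k + 2, k + 5, 1).
Solve (k + 2)·f(k+1) − (k + 4)·f(k) = 1.
Bound: deg f ≤ 2.
A polynomial solution: f(k) = k*(k + 5)/12.
Get s_k = R·t_k = k*(k + 5)/(3*(k + 2)*(k + 3)) with R(k) = B(k−1)f(k)/C(k) = k*(k + 4)*(k + 5)/12.
Δs = 4/(k**3 + 9*k**2 + 26*k + 24), as required.
Telescoping: Σ = s_(7) − s_(0) = 14/45 − (0) = 14/45.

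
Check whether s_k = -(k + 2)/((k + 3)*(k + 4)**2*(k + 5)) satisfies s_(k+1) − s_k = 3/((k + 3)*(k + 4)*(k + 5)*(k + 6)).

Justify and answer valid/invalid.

Invalid: residual 4*(-2*k - 9)/(k**6 + 27*k**5 + 301*k**4 + 1773*k**3 + 5818*k**2 + 10080*k + 7200) ≠ 0.

s_(k+1) = (-k - 3)/((k + 4)*(k + 5)**2*(k + 6))
s_(k+1) − s_k = (3*k**2 + 19*k + 24)/(k**6 + 27*k**5 + 301*k**4 + 1773*k**3 + 5818*k**2 + 10080*k + 7200)
(s_(k+1) − s_k) − t_k = 4*(-2*k - 9)/(k**6 + 27*k**5 + 301*k**4 + 1773*k**3 + 5818*k**2 + 10080*k + 7200)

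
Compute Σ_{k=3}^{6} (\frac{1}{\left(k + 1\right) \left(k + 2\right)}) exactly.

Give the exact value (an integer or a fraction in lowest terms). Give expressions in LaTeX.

Σ = 1/8

Compute t_(k+1)/t_k: get (k + 1)/(k + 3).
So A=k + 1 and B=k + 3, with C=1.
f must satisfy (k + 1)·f(k+1) − (k + 2)·f(k) = 1.
Bound: deg f ≤ 1.
Coefficient equations give f(k) = k.
Get s_k = R·t_k = k/(k + 1) with R(k) = B(k−1)f(k)/C(k) = k*(k + 2).
Check: Δs_k = 1/(k**2 + 3*k + 2). ✓
Σ_(k=3)^(6) t_k = s_(7) − s_(3) = 7/8 − (3/4) = 1/8.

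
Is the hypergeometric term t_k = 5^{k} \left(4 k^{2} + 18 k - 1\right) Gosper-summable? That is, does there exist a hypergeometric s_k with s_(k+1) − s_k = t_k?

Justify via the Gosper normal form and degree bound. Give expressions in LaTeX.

Yes. s_k = 5^{k} \left(k^{2} + 2 k - 4\right).

The ratio is 5*(4*k**2 + 26*k + 21)/(4*k**2 + 18*k - 1).
Gosper form: A/B · C(k+1)/C(k) with A=5, B=1, C=k**2 + 9*k/2 - 1/4.
Set up (5)·f(k+1) − (1)·f(k) − (k**2 + 9*k/2 - 1/4) = 0.
d = 2 from the (0,0,2) case.
A polynomial solution: f(k) = (k**2 + 2*k - 4)/4.
R(k) = B(k−1)·f(k)/C(k) = (k**2 + 2*k - 4)/(4*k**2 + 18*k - 1); s_k = R·t_k = 5**k*(k**2 + 2*k - 4).
Verify: 5**k*(4*k**2 + 18*k - 1) matches t_k.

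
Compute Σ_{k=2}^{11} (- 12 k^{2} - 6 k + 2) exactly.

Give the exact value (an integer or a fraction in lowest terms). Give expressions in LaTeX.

Step 1: r(k) = (6*k**2 + 15*k + 8)/(6*k**2 + 3*k - 1).
Factor: A=1; B=1; C=k**2 + k/2 - 1/6.
Need (1)·f(k+1) − (1)·f(k) = k**2 + k/2 - 1/6.
deg f ≤ 3 (via 0,0,2).
Solving with deg f ≤ 3: f(k) = k*(4*k**2 - 3*k - 3)/12.
Then R = B(k−1)f/C = k*(4*k**2 - 3*k - 3)/(2*(6*k**2 + 3*k - 1)), so s_k = R(k)·t_k = k*(-4*k**2 + 3*k + 3).
Verify: -12*k**2 - 6*k + 2 matches t_k.
Σ_(k=2)^(11) t_k = s_(12) − s_(2) = -6444 − (-14) = -6430.

Σ = -6430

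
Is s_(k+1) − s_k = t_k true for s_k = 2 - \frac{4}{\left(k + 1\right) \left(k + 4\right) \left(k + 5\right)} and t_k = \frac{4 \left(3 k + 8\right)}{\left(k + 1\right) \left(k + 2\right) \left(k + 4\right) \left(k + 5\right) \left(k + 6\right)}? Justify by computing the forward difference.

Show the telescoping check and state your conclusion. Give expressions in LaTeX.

s_(k+1) = 2 - 4/((k + 2)*(k + 5)*(k + 6))
s_(k+1) − s_k = 4*(3*k + 8)/(k**5 + 18*k**4 + 121*k**3 + 372*k**2 + 508*k + 240)
(s_(k+1) − s_k) − t_k = 0

valid; difference matches t_k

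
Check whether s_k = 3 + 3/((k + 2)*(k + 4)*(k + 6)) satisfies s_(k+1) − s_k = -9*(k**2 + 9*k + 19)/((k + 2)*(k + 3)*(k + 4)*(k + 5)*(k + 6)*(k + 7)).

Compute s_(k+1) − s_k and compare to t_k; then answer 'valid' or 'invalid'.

s_(k+1) = 3 + 3/((k + 3)*(k + 5)*(k + 7))
s_(k+1) − s_k = 3/((k + 3)*(k + 5)*(k + 7)) - 3/((k + 2)*(k + 4)*(k + 6))
(s_(k+1) − s_k) − t_k = 0

valid (s_(k+1) − s_k reduces to t_k)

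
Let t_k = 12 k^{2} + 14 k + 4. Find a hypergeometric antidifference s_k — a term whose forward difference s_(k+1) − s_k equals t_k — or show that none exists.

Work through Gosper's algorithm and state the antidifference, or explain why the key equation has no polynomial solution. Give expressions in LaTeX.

Compute t_(k+1)/t_k: get (6*k**2 + 19*k + 15)/(6*k**2 + 7*k + 2).
Factor: A=1; B=1; C=k**2 + 7*k/6 + 1/3.
f must satisfy (1)·f(k+1) − (1)·f(k) = k**2 + 7*k/6 + 1/3.
From deg A=0, deg B=0, deg C=2: d=3.
Solving with deg f ≤ 3: f(k) = k*(4*k**2 + k - 1)/12.
Then R = B(k−1)f/C = k*(4*k**2 + k - 1)/(2*(2*k + 1)*(3*k + 2)), so s_k = R(k)·t_k = k*(4*k**2 + k - 1).
s_(k+1) − s_k = 12*k**2 + 14*k + 4 = t_k.

s_k = k \left(4 k^{2} + k - 1\right)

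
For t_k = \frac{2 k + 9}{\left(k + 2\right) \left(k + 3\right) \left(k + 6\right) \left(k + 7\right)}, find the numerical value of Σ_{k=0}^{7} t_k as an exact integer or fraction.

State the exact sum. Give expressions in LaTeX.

t_(k+1)/t_k = (k + 2)*(k + 6)*(2*k + 11)/((k + 4)*(k + 8)*(2*k + 9)).
Gosper form: A/B · C(k+1)/C(k) with A=k + 2, B=k + 8, C=k**3 + 27*k**2/2 + 121*k/2 + 90.
Key eq: (k + 2)·f(k+1) = (k + 7)·f(k) + (k**3 + 27*k**2/2 + 121*k/2 + 90).
From deg A=1, deg B=1, deg C=3: d=5.
Solve for f: f(k) = k*(k + 3)*(k + 4)*(k + 5)*(k + 8)/24 (degree 5 ≤ 5).
So s_k = (B(k−1)f/C)·t_k = (k*(k + 3)*(k + 7)*(k + 8)/(12*(2*k + 9)))·t_k = k*(k + 8)/(12*(k**2 + 8*k + 12)).
Check: Δs_k = (2*k + 9)/(k**4 + 18*k**3 + 113*k**2 + 288*k + 252). ✓
Σ_(k=0)^(7) t_k = s_(8) − s_(0) = 8/105 − (0) = 8/105.

Σ = 8/105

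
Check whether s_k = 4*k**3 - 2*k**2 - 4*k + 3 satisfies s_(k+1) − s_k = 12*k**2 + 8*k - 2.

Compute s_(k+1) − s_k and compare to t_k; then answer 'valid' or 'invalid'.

Valid: the claim telescopes to t_k.

s_(k+1) = 4*k**3 + 10*k**2 + 4*k + 1
s_(k+1) − s_k = 12*k**2 + 8*k - 2
(s_(k+1) − s_k) − t_k = 0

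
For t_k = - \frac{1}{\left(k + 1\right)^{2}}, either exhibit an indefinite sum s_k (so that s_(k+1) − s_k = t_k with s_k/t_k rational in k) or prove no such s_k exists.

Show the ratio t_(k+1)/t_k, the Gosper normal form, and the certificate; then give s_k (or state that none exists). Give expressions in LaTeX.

not Gosper-summable; s_k does not exist

Compute t_(k+1)/t_k: get (k + 1)**2/(k + 2)**2.
Factor: A=k**2 + 2*k + 1; B=k**2 + 4*k + 4; C=1.
Need (k**2 + 2*k + 1)·f(k+1) − (k**2 + 2*k + 1)·f(k) = 1.
deg f ≤ 0 (via 2,2,0).
Generic f = c0 gives residual -1; -1 = 0 cannot hold, so t_k is not Gosper-summable.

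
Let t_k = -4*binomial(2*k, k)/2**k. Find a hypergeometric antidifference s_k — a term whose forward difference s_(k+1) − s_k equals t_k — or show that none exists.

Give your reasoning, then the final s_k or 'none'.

no hypergeometric antidifference exists

r(k) = (2*k + 1)/(k + 1) after simplifying.
Factor: A=2*k + 1; B=k + 1; C=1.
Key eq: (2*k + 1)·f(k+1) = (k)·f(k) + (1).
deg f ≤ -1 (via 1,1,0).
Negative degree bound (-1): no f exists, t_k not Gosper-summable.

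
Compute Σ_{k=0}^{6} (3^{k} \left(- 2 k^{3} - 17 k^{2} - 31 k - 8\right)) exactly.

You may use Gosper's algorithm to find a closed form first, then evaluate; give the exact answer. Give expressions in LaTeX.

Ratio r(k) = 3*(2*k**3 + 23*k**2 + 71*k + 58)/(2*k**3 + 17*k**2 + 31*k + 8).
Normal form (A,B,C) = (3, 1, k**3 + 17*k**2/2 + 31*k/2 + 4).
Solve (3)·f(k+1) − (1)·f(k) = k**3 + 17*k**2/2 + 31*k/2 + 4.
From deg A=0, deg B=0, deg C=3: d=3.
Solving with deg f ≤ 3: f(k) = (k**3 + 4*k**2 - k - 2)/2.
Then R = B(k−1)f/C = (k**3 + 4*k**2 - k - 2)/(2*k**3 + 17*k**2 + 31*k + 8), so s_k = R(k)·t_k = 3**k*(-k**3 - 4*k**2 + k + 2).
Verify: 3**k*(-2*k**3 - 17*k**2 - 31*k - 8) matches t_k.
Evaluate s at k=7 and k=0: -1159110 and 2; difference -1159112.

Σ = -1159112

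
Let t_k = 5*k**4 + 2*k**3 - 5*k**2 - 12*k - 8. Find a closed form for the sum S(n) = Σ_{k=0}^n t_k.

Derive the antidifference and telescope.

S(n) = n**5 + 3*n**4 + n**3 - 8*n**2 - 15*n - 8

t_(k+1)/t_k = (5*k**4 + 22*k**3 + 31*k**2 + 4*k - 18)/(5*k**4 + 2*k**3 - 5*k**2 - 12*k - 8).
Factor: A=1; B=1; C=k**4 + 2*k**3/5 - k**2 - 12*k/5 - 8/5.
Need (1)·f(k+1) − (1)·f(k) = k**4 + 2*k**3/5 - k**2 - 12*k/5 - 8/5.
Degrees (0,0,4) ⇒ d ≤ 5.
A polynomial solution: f(k) = k*(k**4 - 2*k**3 - k**2 - 3*k - 3)/5.
Get s_k = R·t_k = k*(k**4 - 2*k**3 - k**2 - 3*k - 3) with R(k) = B(k−1)f(k)/C(k) = k*(k**4 - 2*k**3 - k**2 - 3*k - 3)/(5*k**4 + 2*k**3 - 5*k**2 - 12*k - 8).
Verify: 5*k**4 + 2*k**3 - 5*k**2 - 12*k - 8 matches t_k.
Evaluate: s_(n+1) = n**5 + 3*n**4 + n**3 - 8*n**2 - 15*n - 8; subtract s_(0) = 0 ⇒ S(n) = n**5 + 3*n**4 + n**3 - 8*n**2 - 15*n - 8.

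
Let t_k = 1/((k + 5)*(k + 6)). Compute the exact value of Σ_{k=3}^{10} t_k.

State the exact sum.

Σ = 1/16

The ratio is (k + 5)/(k + 7).
Gosper form: A/B · C(k+1)/C(k) with A=k + 5, B=k + 7, C=1.
Key eq: (k + 5)·f(k+1) = (k + 6)·f(k) + (1).
From deg A=1, deg B=1, deg C=0: d=1.
A polynomial solution: f(k) = k/5.
Certificate R = B(k−1)f/C = k*(k + 6)/5 gives s_k = k/(5*(k + 5)).
Verify: 1/(k**2 + 11*k + 30) matches t_k.
Evaluate s at k=11 and k=3: 11/80 and 3/40; difference 1/16.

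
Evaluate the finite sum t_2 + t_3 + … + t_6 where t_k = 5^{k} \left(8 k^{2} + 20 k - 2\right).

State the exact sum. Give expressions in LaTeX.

Step 1: r(k) = 5*(4*k**2 + 18*k + 13)/(4*k**2 + 10*k - 1).
So A=5 and B=1, with C=k**2 + 5*k/2 - 1/4.
f must satisfy (5)·f(k+1) − (1)·f(k) = k**2 + 5*k/2 - 1/4.
Degrees (0,0,2) ⇒ d ≤ 2.
Solving with deg f ≤ 2: f(k) = (2*k**2 - 3)/8.
R(k) = B(k−1)·f(k)/C(k) = (2*k**2 - 3)/(2*(4*k**2 + 10*k - 1)); s_k = R·t_k = 5**k*(2*k**2 - 3).
Check: Δs_k = 5**k*(8*k**2 + 20*k - 2). ✓
Evaluate s at k=7 and k=2: 7421875 and 125; difference 7421750.

Σ = 7421750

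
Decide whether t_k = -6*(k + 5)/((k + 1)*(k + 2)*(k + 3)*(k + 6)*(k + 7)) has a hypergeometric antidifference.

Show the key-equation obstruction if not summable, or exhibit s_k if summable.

Yes. s_k = k*(-k**2 - 9*k - 20)/(6*(k**3 + 9*k**2 + 20*k + 12)).

Step 1: r(k) = (k + 1)*(k + 6)**2/((k + 4)*(k + 5)*(k + 8)).
Factor: A=k + 1; B=k + 8; C=k**3 + 14*k**2 + 65*k + 100.
Need (k + 1)·f(k+1) − (k + 7)·f(k) = k**3 + 14*k**2 + 65*k + 100.
deg f ≤ 6 (via 1,1,3).
A polynomial solution: f(k) = k*(k + 3)*(k + 4)**2*(k + 5)**2/36.
So s_k = (B(k−1)f/C)·t_k = (k*(k + 3)*(k + 4)*(k + 7)/36)·t_k = k*(-k**2 - 9*k - 20)/(6*(k**3 + 9*k**2 + 20*k + 12)).
s_(k+1) − s_k = 6*(-k - 5)/(k**5 + 19*k**4 + 131*k**3 + 401*k**2 + 540*k + 252) = t_k.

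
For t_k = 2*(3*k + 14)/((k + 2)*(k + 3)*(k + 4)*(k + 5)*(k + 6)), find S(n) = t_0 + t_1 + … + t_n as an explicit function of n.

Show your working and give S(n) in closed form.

S(n) = (n**3 + 13*n**2 + 54*n + 42)/(15*(n**3 + 13*n**2 + 54*n + 72))

Ratio r(k) = (k + 2)*(3*k + 17)/((k + 7)*(3*k + 14)).
So A=k + 2 and B=k + 7, with C=k + 14/3.
Set up (k + 2)·f(k+1) − (k + 6)·f(k) − (k + 14/3) = 0.
Degrees (1,1,1) ⇒ d ≤ 4.
Coefficient equations give f(k) = k*(k + 4)*(k**2 + 10*k + 31)/90.
R(k) = B(k−1)·f(k)/C(k) = k*(k + 4)*(k + 6)*(k**2 + 10*k + 31)/(30*(3*k + 14)); s_k = R·t_k = k*(k**2 + 10*k + 31)/(15*(k**3 + 10*k**2 + 31*k + 30)).
Verify: 2*(3*k + 14)/(k**5 + 20*k**4 + 155*k**3 + 580*k**2 + 1044*k + 720) matches t_k.
s_(n+1) = (n**3 + 13*n**2 + 54*n + 42)/(15*(n**3 + 13*n**2 + 54*n + 72)) and s_(0) = 0, so S(n) = (n**3 + 13*n**2 + 54*n + 42)/(15*(n**3 + 13*n**2 + 54*n + 72)).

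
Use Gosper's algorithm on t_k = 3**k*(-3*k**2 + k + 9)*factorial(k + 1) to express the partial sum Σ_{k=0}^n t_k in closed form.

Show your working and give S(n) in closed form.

t_(k+1)/t_k = 3*(k + 2)*(k - 3*(k + 1)**2 + 10)/(-3*k**2 + k + 9).
Factor: A=3*k + 6; B=1; C=k**2 - k/3 - 3.
f must satisfy (3*k + 6)·f(k+1) − (1)·f(k) = k**2 - k/3 - 3.
From deg A=1, deg B=0, deg C=2: d=1.
A polynomial solution: f(k) = (k - 3)/3.
Get s_k = R·t_k = -3**k*(k - 3)*factorial(k + 1) with R(k) = B(k−1)f(k)/C(k) = (k - 3)/(3*k**2 - k - 9).
Check: Δs_k = 3**k*(-3*k**2 + k + 9)*factorial(k + 1). ✓
Telescope: S(n) = s_(n+1) − s_(0) = -3**(n + 1)*(n - 2)*factorial(n + 2) − (3) = -3*3**n*n*factorial(n + 2) + 6*3**n*factorial(n + 2) - 3.

S(n) = -3*3**n*n*factorial(n + 2) + 6*3**n*factorial(n + 2) - 3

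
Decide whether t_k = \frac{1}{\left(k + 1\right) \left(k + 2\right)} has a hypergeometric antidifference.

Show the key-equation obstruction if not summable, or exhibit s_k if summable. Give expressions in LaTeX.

The ratio is (k + 1)/(k + 3).
Gosper form: A/B · C(k+1)/C(k) with A=k + 1, B=k + 3, C=1.
Set up (k + 1)·f(k+1) − (k + 2)·f(k) − (1) = 0.
Bound: deg f ≤ 1.
Solving with deg f ≤ 1: f(k) = k.
Get s_k = R·t_k = k/(k + 1) with R(k) = B(k−1)f(k)/C(k) = k*(k + 2).
Check: Δs_k = 1/(k**2 + 3*k + 2). ✓

Yes. s_k = \frac{k}{k + 1}.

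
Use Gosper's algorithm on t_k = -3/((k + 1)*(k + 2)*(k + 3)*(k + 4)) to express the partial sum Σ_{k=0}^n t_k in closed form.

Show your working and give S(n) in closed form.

Compute t_(k+1)/t_k: get (k + 1)/(k + 5).
So A=k + 1 and B=k + 5, with C=1.
f must satisfy (k + 1)·f(k+1) − (k + 4)·f(k) = 1.
Degrees (1,1,0) ⇒ d ≤ 3.
Coefficient equations give f(k) = k*(k**2 + 6*k + 11)/18.
Get s_k = R·t_k = k*(-k**2 - 6*k - 11)/(6*(k + 1)*(k + 2)*(k + 3)) with R(k) = B(k−1)f(k)/C(k) = k*(k + 4)*(k**2 + 6*k + 11)/18.
s_(k+1) − s_k = -3/(k**4 + 10*k**3 + 35*k**2 + 50*k + 24) = t_k.
Evaluate: s_(n+1) = (-n**3 - 9*n**2 - 26*n - 18)/(6*(n**3 + 9*n**2 + 26*n + 24)); subtract s_(0) = 0 ⇒ S(n) = (-n**3 - 9*n**2 - 26*n - 18)/(6*(n**3 + 9*n**2 + 26*n + 24)).

S(n) = (-n**3 - 9*n**2 - 26*n - 18)/(6*(n**3 + 9*n**2 + 26*n + 24))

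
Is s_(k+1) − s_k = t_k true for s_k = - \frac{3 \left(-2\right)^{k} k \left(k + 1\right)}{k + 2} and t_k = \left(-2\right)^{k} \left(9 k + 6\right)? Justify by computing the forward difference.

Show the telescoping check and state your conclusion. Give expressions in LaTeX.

s_(k+1) = 6*(-2)**k*(k + 1)*(k + 2)/(k + 3)
s_(k+1) − s_k = (-2)**k*(9*k**3 + 42*k**2 + 57*k + 24)/(k**2 + 5*k + 6)
(s_(k+1) − s_k) − t_k = (-2)**k*(-9*k**2 - 27*k - 12)/(k**2 + 5*k + 6)

Invalid: residual \frac{\left(-2\right)^{k} \left(- 9 k^{2} - 27 k - 12\right)}{k^{2} + 5 k + 6} ≠ 0.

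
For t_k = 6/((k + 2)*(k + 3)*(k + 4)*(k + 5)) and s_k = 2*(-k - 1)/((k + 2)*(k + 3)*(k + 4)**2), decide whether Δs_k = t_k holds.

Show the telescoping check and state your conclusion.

s_(k+1) = 2*(-k - 2)/((k + 3)*(k + 4)*(k + 5)**2)
s_(k+1) − s_k = 6*(k**2 + 5*k + 3)/(k**6 + 23*k**5 + 217*k**4 + 1073*k**3 + 2926*k**2 + 4160*k + 2400)
(s_(k+1) − s_k) − t_k = 6*(-4*k - 17)/(k**6 + 23*k**5 + 217*k**4 + 1073*k**3 + 2926*k**2 + 4160*k + 2400)

Invalid: residual 6*(-4*k - 17)/(k**6 + 23*k**5 + 217*k**4 + 1073*k**3 + 2926*k**2 + 4160*k + 2400) ≠ 0.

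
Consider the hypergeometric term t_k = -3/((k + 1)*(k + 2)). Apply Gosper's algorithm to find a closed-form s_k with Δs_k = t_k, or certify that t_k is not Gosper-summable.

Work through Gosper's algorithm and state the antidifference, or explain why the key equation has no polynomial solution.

The ratio is (k + 1)/(k + 3).
Normal form (A,B,C) = (k + 1, k + 3, 1).
Need (k + 1)·f(k+1) − (k + 2)·f(k) = 1.
Degrees (1,1,0) ⇒ d ≤ 1.
Coefficient equations give f(k) = k.
R(k) = B(k−1)·f(k)/C(k) = k*(k + 2); s_k = R·t_k = -3*k/(k + 1).
Verify: -3/(k**2 + 3*k + 2) matches t_k.

s_k = -3*k/(k + 1)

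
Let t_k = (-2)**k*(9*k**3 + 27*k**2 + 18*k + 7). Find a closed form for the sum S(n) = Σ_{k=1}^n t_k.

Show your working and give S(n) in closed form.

S(n) = 6*(-2)**n*n**3 + 24*(-2)**n*n**2 + 22*(-2)**n*n + 6*(-2)**n - 6

The ratio is 2*(-9*k**3 - 54*k**2 - 99*k - 61)/(9*k**3 + 27*k**2 + 18*k + 7).
Take A(k)=-2, B(k)=1, C(k)=k**3 + 3*k**2 + 2*k + 7/9.
Set up (-2)·f(k+1) − (1)·f(k) − (k**3 + 3*k**2 + 2*k + 7/9) = 0.
Bound: deg f ≤ 3.
Solve for f: f(k) = -(3*k**3 + 3*k**2 - 4*k + 1)/9 (degree 3 ≤ 3).
R(k) = B(k−1)·f(k)/C(k) = -(3*k**3 + 3*k**2 - 4*k + 1)/(9*k**3 + 27*k**2 + 18*k + 7); s_k = R·t_k = (-2)**k*(-3*k**3 - 3*k**2 + 4*k - 1).
Check: Δs_k = (-2)**k*(9*k**3 + 27*k**2 + 18*k + 7). ✓
Evaluate: s_(n+1) = 2*(-2)**n*(3*n**3 + 12*n**2 + 11*n + 3); subtract s_(1) = 6 ⇒ S(n) = 6*(-2)**n*n**3 + 24*(-2)**n*n**2 + 22*(-2)**n*n + 6*(-2)**n - 6.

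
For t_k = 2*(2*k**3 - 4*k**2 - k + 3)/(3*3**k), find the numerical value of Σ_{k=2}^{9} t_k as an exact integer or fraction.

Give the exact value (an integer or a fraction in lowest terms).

Σ = 38728/19683

The ratio is k*(2*k**2 + 2*k - 3)/(3*(2*k**3 - 4*k**2 - k + 3)).
So A=1/3 and B=1, with C=k**3 - 2*k**2 - k/2 + 3/2.
Key eq: (1/3)·f(k+1) = (1)·f(k) + (k**3 - 2*k**2 - k/2 + 3/2).
d = 3 from the (0,0,3) case.
Match coefficients ⇒ f(k) = -3*(k + 1)*(2*k**2 - 3*k + 4)/4.
R(k) = B(k−1)·f(k)/C(k) = -3*(k + 1)*(2*k**2 - 3*k + 4)/(2*(k - 1)*(2*k**2 - 2*k - 3)); s_k = R·t_k = (-2*k**3 + k**2 - k - 4)/3**k.
Δs = 2*(2*k**3 - 4*k**2 - k + 3)/(3*3**k), as required.
Σ_(k=2)^(9) t_k = s_(10) − s_(2) = -638/19683 − (-2) = 38728/19683.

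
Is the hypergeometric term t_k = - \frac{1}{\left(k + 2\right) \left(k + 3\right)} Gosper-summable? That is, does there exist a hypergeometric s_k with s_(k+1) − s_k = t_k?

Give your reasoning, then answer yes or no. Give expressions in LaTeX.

The ratio is (k + 2)/(k + 4).
Normal form (A,B,C) = (k + 2, k + 4, 1).
Key eq: (k + 2)·f(k+1) = (k + 3)·f(k) + (1).
Degrees (1,1,0) ⇒ d ≤ 1.
Match coefficients ⇒ f(k) = k/2.
Then R = B(k−1)f/C = k*(k + 3)/2, so s_k = R(k)·t_k = -k/(2*k + 4).
Δs = -1/(k**2 + 5*k + 6), as required.

Yes. s_k = - \frac{k}{2 k + 4}.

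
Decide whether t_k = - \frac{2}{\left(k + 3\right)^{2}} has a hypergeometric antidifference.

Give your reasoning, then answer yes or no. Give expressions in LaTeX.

t_(k+1)/t_k = (k + 3)**2/(k + 4)**2.
Factor: A=k**2 + 6*k + 9; B=k**2 + 8*k + 16; C=1.
f must satisfy (k**2 + 6*k + 9)·f(k+1) − (k**2 + 6*k + 9)·f(k) = 1.
Bound: deg f ≤ 0.
f = c0 ⇒ A·f(k+1) − B(k−1)·f(k) − C = -1. The system {-1 = 0} is inconsistent; no antidifference.

No. Not Gosper-summable.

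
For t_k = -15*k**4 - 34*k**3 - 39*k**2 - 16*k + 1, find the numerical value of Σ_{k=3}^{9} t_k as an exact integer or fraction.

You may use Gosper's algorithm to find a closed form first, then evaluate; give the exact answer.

Σ = -309869

Compute t_(k+1)/t_k: get (15*k**4 + 94*k**3 + 231*k**2 + 256*k + 103)/(15*k**4 + 34*k**3 + 39*k**2 + 16*k - 1).
So A=1 and B=1, with C=k**4 + 34*k**3/15 + 13*k**2/5 + 16*k/15 - 1/15.
Solve (1)·f(k+1) − (1)·f(k) = k**4 + 34*k**3/15 + 13*k**2/5 + 16*k/15 - 1/15.
Bound: deg f ≤ 5.
A polynomial solution: f(k) = k*(3*k**4 + k**3 + k**2 - 3*k - 3)/15.
So s_k = (B(k−1)f/C)·t_k = (k*(3*k**4 + k**3 + k**2 - 3*k - 3)/(15*k**4 + 34*k**3 + 39*k**2 + 16*k - 1))·t_k = k*(-3*k**4 - k**3 - k**2 + 3*k + 3).
Check: Δs_k = -15*k**4 - 34*k**3 - 39*k**2 - 16*k + 1. ✓
Telescoping: Σ = s_(10) − s_(3) = -310670 − (-801) = -309869.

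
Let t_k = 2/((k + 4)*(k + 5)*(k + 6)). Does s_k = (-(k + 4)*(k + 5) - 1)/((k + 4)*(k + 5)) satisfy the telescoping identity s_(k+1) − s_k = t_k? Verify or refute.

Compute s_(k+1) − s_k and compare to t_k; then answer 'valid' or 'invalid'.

s_(k+1) = (-(k + 5)*(k + 6) - 1)/((k + 5)*(k + 6))
s_(k+1) − s_k = 2/(k**3 + 15*k**2 + 74*k + 120)
(s_(k+1) − s_k) − t_k = 0

Valid: the claim telescopes to t_k.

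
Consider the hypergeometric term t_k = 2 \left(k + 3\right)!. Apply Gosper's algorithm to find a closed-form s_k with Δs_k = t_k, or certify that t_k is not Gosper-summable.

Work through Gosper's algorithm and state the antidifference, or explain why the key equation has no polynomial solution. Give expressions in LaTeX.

Compute t_(k+1)/t_k: get k + 4.
So A=k + 4 and B=1, with C=1.
Need (k + 4)·f(k+1) − (1)·f(k) = 1.
deg f ≤ -1 (via 1,0,0).
deg f ≤ -1 is impossible — no certificate.

no hypergeometric antidifference exists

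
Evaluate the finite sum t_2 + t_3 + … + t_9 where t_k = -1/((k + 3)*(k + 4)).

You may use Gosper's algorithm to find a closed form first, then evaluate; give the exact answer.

Σ = -8/65

The ratio is (k + 3)/(k + 5).
So A=k + 3 and B=k + 5, with C=1.
Set up (k + 3)·f(k+1) − (k + 4)·f(k) − (1) = 0.
Bound: deg f ≤ 1.
A polynomial solution: f(k) = k/3.
Get s_k = R·t_k = -k/(3*k + 9) with R(k) = B(k−1)f(k)/C(k) = k*(k + 4)/3.
Δs = -1/(k**2 + 7*k + 12), as required.
Evaluate s at k=10 and k=2: -10/39 and -2/15; difference -8/65.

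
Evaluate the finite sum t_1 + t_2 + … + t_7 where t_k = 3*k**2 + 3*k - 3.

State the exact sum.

Compute t_(k+1)/t_k: get (k + (k + 1)**2)/(k**2 + k - 1).
A = 1, B = 1, C = k**2 + k - 1.
Need (1)·f(k+1) − (1)·f(k) = k**2 + k - 1.
Degrees (0,0,2) ⇒ d ≤ 3.
Match coefficients ⇒ f(k) = k*(k - 2)*(k + 2)/3.
Then R = B(k−1)f/C = k*(k - 2)*(k + 2)/(3*(k**2 + k - 1)), so s_k = R(k)·t_k = k*(k**2 - 4).
s_(k+1) − s_k = 3*k**2 + 3*k - 3 = t_k.
Evaluate s at k=8 and k=1: 480 and -3; difference 483.

Σ = 483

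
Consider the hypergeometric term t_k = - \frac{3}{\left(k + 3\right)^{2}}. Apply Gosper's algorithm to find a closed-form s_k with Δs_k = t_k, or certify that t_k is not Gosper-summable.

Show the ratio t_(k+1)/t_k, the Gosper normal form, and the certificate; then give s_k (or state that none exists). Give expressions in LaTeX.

Compute t_(k+1)/t_k: get (k + 3)**2/(k + 4)**2.
Gosper form: A/B · C(k+1)/C(k) with A=k**2 + 6*k + 9, B=k**2 + 8*k + 16, C=1.
Set up (k**2 + 6*k + 9)·f(k+1) − (k**2 + 6*k + 9)·f(k) − (1) = 0.
deg f ≤ 0 (via 2,2,0).
Write f(k) = c0. Then LHS − RHS = -1, requiring -1 = 0: contradictory. No certificate.

none — t_k is not Gosper-summable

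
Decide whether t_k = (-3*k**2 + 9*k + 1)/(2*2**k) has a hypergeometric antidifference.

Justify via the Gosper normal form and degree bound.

r(k) = (3*k**2 - 3*k - 7)/(2*(3*k**2 - 9*k - 1)) after simplifying.
Gosper form: A/B · C(k+1)/C(k) with A=1/2, B=1, C=k**2 - 3*k - 1/3.
Set up (1/2)·f(k+1) − (1)·f(k) − (k**2 - 3*k - 1/3) = 0.
From deg A=0, deg B=0, deg C=2: d=2.
A polynomial solution: f(k) = -2*(3*k**2 - 3*k - 1)/3.
Get s_k = R·t_k = (3*k**2 - 3*k - 1)/2**k with R(k) = B(k−1)f(k)/C(k) = -2*(3*k**2 - 3*k - 1)/(3*k**2 - 9*k - 1).
s_(k+1) − s_k = (-3*k**2 + 9*k + 1)/(2*2**k) = t_k.

Yes. s_k = (3*k**2 - 3*k - 1)/2**k.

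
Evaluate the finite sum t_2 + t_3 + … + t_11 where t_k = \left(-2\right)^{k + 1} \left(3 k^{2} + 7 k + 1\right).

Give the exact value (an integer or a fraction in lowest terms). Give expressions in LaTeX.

t_(k+1)/t_k = 2*(-3*k**2 - 13*k - 11)/(3*k**2 + 7*k + 1).
Gosper form: A/B · C(k+1)/C(k) with A=-2, B=1, C=k**2 + 7*k/3 + 1/3.
f must satisfy (-2)·f(k+1) − (1)·f(k) = k**2 + 7*k/3 + 1/3.
Degrees (0,0,2) ⇒ d ≤ 2.
Solving with deg f ≤ 2: f(k) = -(k**2 + k - 1)/3.
So s_k = (B(k−1)f/C)·t_k = (-(k**2 + k - 1)/(3*k**2 + 7*k + 1))·t_k = (-2)**(k + 1)*(-k**2 - k + 1).
Δs = (-2)**(k + 1)*(3*k**2 + 7*k + 1), as required.
Evaluate s at k=12 and k=2: 1269760 and 40; difference 1269720.

Σ = 1269720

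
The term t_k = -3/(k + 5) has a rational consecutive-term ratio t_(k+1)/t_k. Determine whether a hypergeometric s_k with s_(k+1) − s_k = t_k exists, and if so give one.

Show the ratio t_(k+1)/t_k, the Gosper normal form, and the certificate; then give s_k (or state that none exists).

Ratio r(k) = (k + 5)/(k + 6).
So A=k + 5 and B=k + 6, with C=1.
Solve (k + 5)·f(k+1) − (k + 5)·f(k) = 1.
Bound: deg f ≤ 0.
Put f(k) = c0: A·f(k+1) − B(k−1)·f(k) − C = -1; need -1 = 0 — inconsistent ⇒ no f, not summable.

none (Gosper's algorithm certifies no s_k)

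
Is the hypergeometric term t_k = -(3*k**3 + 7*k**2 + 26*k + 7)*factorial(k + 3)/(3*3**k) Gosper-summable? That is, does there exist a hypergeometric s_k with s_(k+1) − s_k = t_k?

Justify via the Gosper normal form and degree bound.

Yes. s_k = -(3*k**2 - 2*k + 3)*factorial(k + 3)/3**k.

r(k) = (3*k**4 + 28*k**3 + 113*k**2 + 239*k + 172)/(3*(3*k**3 + 7*k**2 + 26*k + 7)) after simplifying.
A = k/3 + 4/3, B = 1, C = k**3 + 7*k**2/3 + 26*k/3 + 7/3.
Set up (k/3 + 4/3)·f(k+1) − (1)·f(k) − (k**3 + 7*k**2/3 + 26*k/3 + 7/3) = 0.
Degrees (1,0,3) ⇒ d ≤ 2.
Solving with deg f ≤ 2: f(k) = 3*k**2 - 2*k + 3.
Certificate R = B(k−1)f/C = 3*(3*k**2 - 2*k + 3)/(3*k**3 + 7*k**2 + 26*k + 7) gives s_k = -(3*k**2 - 2*k + 3)*factorial(k + 3)/3**k.
Δs = -(3*k**3 + 7*k**2 + 26*k + 7)*factorial(k + 3)/(3*3**k), as required.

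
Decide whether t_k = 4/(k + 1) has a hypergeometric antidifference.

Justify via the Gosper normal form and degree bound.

The ratio is (k + 1)/(k + 2).
Take A(k)=k + 1, B(k)=k + 2, C(k)=1.
f must satisfy (k + 1)·f(k+1) − (k + 1)·f(k) = 1.
deg f ≤ 0 (via 1,1,0).
Generic f = c0 gives residual -1; -1 = 0 cannot hold, so t_k is not Gosper-summable.

No — t_k has no hypergeometric antidifference.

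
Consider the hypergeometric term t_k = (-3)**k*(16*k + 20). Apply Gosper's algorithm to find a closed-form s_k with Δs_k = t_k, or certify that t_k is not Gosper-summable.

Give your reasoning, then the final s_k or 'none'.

The ratio is 3*(-4*k - 9)/(4*k + 5).
Normal form (A,B,C) = (-3, 1, k + 5/4).
Solve (-3)·f(k+1) − (1)·f(k) = k + 5/4.
Degrees (0,0,1) ⇒ d ≤ 1.
A polynomial solution: f(k) = -(2*k + 1)/8.
So s_k = (B(k−1)f/C)·t_k = (-(2*k + 1)/(2*(4*k + 5)))·t_k = (-3)**k*(-4*k - 2).
Δs = (-3)**k*(16*k + 20), as required.

s_k = (-3)**k*(-4*k - 2)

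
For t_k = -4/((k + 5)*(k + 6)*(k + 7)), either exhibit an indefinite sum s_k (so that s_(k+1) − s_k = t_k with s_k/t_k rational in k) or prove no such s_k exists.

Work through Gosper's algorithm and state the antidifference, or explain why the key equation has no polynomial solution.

s_k = k*(-k - 11)/(15*(k + 5)*(k + 6))

Step 1: r(k) = (k + 5)/(k + 8).
A = k + 5, B = k + 8, C = 1.
Solve (k + 5)·f(k+1) − (k + 7)·f(k) = 1.
d = 2 from the (1,1,0) case.
Solving with deg f ≤ 2: f(k) = k*(k + 11)/60.
Then R = B(k−1)f/C = k*(k + 7)*(k + 11)/60, so s_k = R(k)·t_k = k*(-k - 11)/(15*(k + 5)*(k + 6)).
s_(k+1) − s_k = -4/(k**3 + 18*k**2 + 107*k + 210) = t_k.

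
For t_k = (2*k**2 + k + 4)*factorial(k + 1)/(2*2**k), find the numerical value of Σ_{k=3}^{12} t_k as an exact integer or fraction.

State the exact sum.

Ratio r(k) = (k + 2)*(k + 2*(k + 1)**2 + 5)/(2*(2*k**2 + k + 4)).
Take A(k)=k/2 + 1, B(k)=1, C(k)=k**2 + k/2 + 2.
Set up (k/2 + 1)·f(k+1) − (1)·f(k) − (k**2 + k/2 + 2) = 0.
From deg A=1, deg B=0, deg C=2: d=1.
Solving with deg f ≤ 1: f(k) = 2*k - 1.
Get s_k = R·t_k = (2*k - 1)*factorial(k + 1)/2**k with R(k) = B(k−1)f(k)/C(k) = 2*(2*k - 1)/(2*k**2 + k + 4).
s_(k+1) − s_k = (2*k**2 + k + 4)*factorial(k + 1)/(2*2**k) = t_k.
Σ_(k=3)^(12) t_k = s_(13) − s_(3) = 1064188125/4 − (15) = 1064188065/4.

Σ = 1064188065/4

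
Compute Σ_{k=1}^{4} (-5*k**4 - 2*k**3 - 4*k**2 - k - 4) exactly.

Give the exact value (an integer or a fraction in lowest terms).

Σ = -2116

Step 1: r(k) = (5*k**4 + 22*k**3 + 40*k**2 + 35*k + 16)/(5*k**4 + 2*k**3 + 4*k**2 + k + 4).
Factor: A=1; B=1; C=k**4 + 2*k**3/5 + 4*k**2/5 + k/5 + 4/5.
Need (1)·f(k+1) − (1)·f(k) = k**4 + 2*k**3/5 + 4*k**2/5 + k/5 + 4/5.
deg f ≤ 5 (via 0,0,4).
Coefficient equations give f(k) = k*(k**4 - 2*k**3 + 2*k**2 - k + 4)/5.
Then R = B(k−1)f/C = k*(k**4 - 2*k**3 + 2*k**2 - k + 4)/(5*k**4 + 2*k**3 + 4*k**2 + k + 4), so s_k = R(k)·t_k = k*(-k**4 + 2*k**3 - 2*k**2 + k - 4).
Verify: -5*k**4 - 2*k**3 - 4*k**2 - k - 4 matches t_k.
Evaluate s at k=5 and k=1: -2120 and -4; difference -2116.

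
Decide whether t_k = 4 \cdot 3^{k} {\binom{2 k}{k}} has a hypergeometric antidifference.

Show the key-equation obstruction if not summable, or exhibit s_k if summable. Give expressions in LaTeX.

Ratio r(k) = 6*(2*k + 1)/(k + 1).
Factor: A=12*k + 6; B=k + 1; C=1.
f must satisfy (12*k + 6)·f(k+1) − (k)·f(k) = 1.
Bound: deg f ≤ -1.
Bound -1 < 0, so the key equation has no polynomial solution.

No. Not Gosper-summable.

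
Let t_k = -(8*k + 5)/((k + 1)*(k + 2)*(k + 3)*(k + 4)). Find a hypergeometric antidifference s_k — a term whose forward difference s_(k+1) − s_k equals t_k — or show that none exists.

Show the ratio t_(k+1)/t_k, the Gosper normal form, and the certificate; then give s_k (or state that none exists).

t_(k+1)/t_k = (k + 1)*(8*k + 13)/((k + 5)*(8*k + 5)).
Factor: A=k + 1; B=k + 5; C=k + 5/8.
Solve (k + 1)·f(k+1) − (k + 4)·f(k) = k + 5/8.
From deg A=1, deg B=1, deg C=1: d=3.
Solving with deg f ≤ 3: f(k) = k*(k**2 + 6*k + 3)/16.
R(k) = B(k−1)·f(k)/C(k) = k*(k + 4)*(k**2 + 6*k + 3)/(2*(8*k + 5)); s_k = R·t_k = k*(-k**2 - 6*k - 3)/(2*(k + 1)*(k + 2)*(k + 3)).
Verify: (-8*k - 5)/(k**4 + 10*k**3 + 35*k**2 + 50*k + 24) matches t_k.

s_k = k*(-k**2 - 6*k - 3)/(2*(k + 1)*(k + 2)*(k + 3))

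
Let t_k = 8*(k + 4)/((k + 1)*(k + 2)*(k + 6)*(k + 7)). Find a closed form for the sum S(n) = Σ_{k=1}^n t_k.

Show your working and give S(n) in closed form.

S(n) = 2*n*(n + 9)/(7*(n**2 + 9*n + 14))

t_(k+1)/t_k = (k + 1)*(k + 5)*(k + 6)/((k + 3)*(k + 4)*(k + 8)).
Normal form (A,B,C) = (k + 1, k + 8, k**4 + 16*k**3 + 95*k**2 + 248*k + 240).
Set up (k + 1)·f(k+1) − (k + 7)·f(k) − (k**4 + 16*k**3 + 95*k**2 + 248*k + 240) = 0.
Degrees (1,1,4) ⇒ d ≤ 6.
Coefficient equations give f(k) = k*(k + 2)*(k + 3)*(k + 4)*(k + 5)*(k + 7)/12.
Then R = B(k−1)f/C = k*(k + 2)*(k + 7)**2/(12*(k + 4)), so s_k = R(k)·t_k = 2*k*(k + 7)/(3*(k**2 + 7*k + 6)).
s_(k+1) − s_k = 8*(k + 4)/(k**4 + 16*k**3 + 83*k**2 + 152*k + 84) = t_k.
s_(n+1) = 2*(n**2 + 9*n + 8)/(3*(n**2 + 9*n + 14)) and s_(1) = 8/21, so S(n) = 2*n*(n + 9)/(7*(n**2 + 9*n + 14)).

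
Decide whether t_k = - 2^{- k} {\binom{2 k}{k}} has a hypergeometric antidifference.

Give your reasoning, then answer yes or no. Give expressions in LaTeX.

No — negative degree bound, so no certificate f.

Compute t_(k+1)/t_k: get (2*k + 1)/(k + 1).
So A=2*k + 1 and B=k + 1, with C=1.
Need (2*k + 1)·f(k+1) − (k)·f(k) = 1.
d = -1 from the (1,1,0) case.
deg f ≤ -1 is impossible — no certificate.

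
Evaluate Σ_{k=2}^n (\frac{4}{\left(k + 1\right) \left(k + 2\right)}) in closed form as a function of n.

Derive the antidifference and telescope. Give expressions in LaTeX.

S(n) = \frac{4 \left(n - 1\right)}{3 \left(n + 2\right)}

The ratio is (k + 1)/(k + 3).
A = k + 1, B = k + 3, C = 1.
Need (k + 1)·f(k+1) − (k + 2)·f(k) = 1.
deg f ≤ 1 (via 1,1,0).
A polynomial solution: f(k) = k.
Then R = B(k−1)f/C = k*(k + 2), so s_k = R(k)·t_k = 4*k/(k + 1).
Check: Δs_k = 4/(k**2 + 3*k + 2). ✓
s_(n+1) = 4*(n + 1)/(n + 2) and s_(2) = 8/3, so S(n) = 4*(n - 1)/(3*(n + 2)).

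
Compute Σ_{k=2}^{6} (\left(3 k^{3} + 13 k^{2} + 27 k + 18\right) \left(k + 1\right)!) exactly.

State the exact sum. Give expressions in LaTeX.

Σ = 7217136

r(k) = (3*k**4 + 28*k**3 + 106*k**2 + 185*k + 122)/(3*k**3 + 13*k**2 + 27*k + 18) after simplifying.
A = k + 2, B = 1, C = k**3 + 13*k**2/3 + 9*k + 6.
Solve (k + 2)·f(k+1) − (1)·f(k) = k**3 + 13*k**2/3 + 9*k + 6.
Degrees (1,0,3) ⇒ d ≤ 2.
Solving with deg f ≤ 2: f(k) = (3*k**2 + 4*k + 4)/3.
Then R = B(k−1)f/C = (3*k**2 + 4*k + 4)/(3*k**3 + 13*k**2 + 27*k + 18), so s_k = R(k)·t_k = (3*k**2 + 4*k + 4)*factorial(k + 1).
s_(k+1) − s_k = (3*k**3 + 13*k**2 + 27*k + 18)*factorial(k + 1) = t_k.
Sum = s_(7) − s_(2); s_(7) = 7217280, s_(2) = 144 ⇒ 7217136.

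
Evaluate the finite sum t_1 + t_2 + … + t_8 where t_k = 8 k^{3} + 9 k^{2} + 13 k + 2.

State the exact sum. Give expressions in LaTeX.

Ratio r(k) = (8*k**3 + 33*k**2 + 55*k + 32)/(8*k**3 + 9*k**2 + 13*k + 2).
A = 1, B = 1, C = k**3 + 9*k**2/8 + 13*k/8 + 1/4.
Set up (1)·f(k+1) − (1)·f(k) − (k**3 + 9*k**2/8 + 13*k/8 + 1/4) = 0.
From deg A=0, deg B=0, deg C=3: d=4.
Solving with deg f ≤ 4: f(k) = k*(2*k**3 - k**2 + 4*k - 3)/8.
R(k) = B(k−1)·f(k)/C(k) = k*(2*k**3 - k**2 + 4*k - 3)/(8*k**3 + 9*k**2 + 13*k + 2); s_k = R·t_k = k*(2*k**3 - k**2 + 4*k - 3).
s_(k+1) − s_k = 8*k**3 + 9*k**2 + 13*k + 2 = t_k.
Telescoping: Σ = s_(9) − s_(1) = 12690 − (2) = 12688.

Σ = 12688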